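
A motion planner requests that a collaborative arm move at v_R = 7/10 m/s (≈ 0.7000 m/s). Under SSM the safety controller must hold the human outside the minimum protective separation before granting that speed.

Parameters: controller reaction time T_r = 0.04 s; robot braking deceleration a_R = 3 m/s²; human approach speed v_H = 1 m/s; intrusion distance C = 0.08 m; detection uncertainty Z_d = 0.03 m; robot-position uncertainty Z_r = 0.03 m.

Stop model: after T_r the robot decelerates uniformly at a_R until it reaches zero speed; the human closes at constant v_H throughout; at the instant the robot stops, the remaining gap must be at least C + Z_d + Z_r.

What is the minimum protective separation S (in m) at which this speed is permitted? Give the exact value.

T_s = v_R/a_R = (7/10)/3 = 0.2333 s
robot covers v_R·T_r = 0.7000·0.0400 = 0.0280 m before braking
robot under decel: 0.7000²/(2·3.0000) = 0.0817 m
human closes 1.0000·0.2733 = 0.2733 m
C+Z_d+Z_r = 0.0800+0.0300+0.0300 = 0.1400 m
S_min ≈ 0.0280+0.0817+0.2733+0.1400  ⇒  S_min = 523/1000 m

S_min = 523/1000 m = 0.5230 m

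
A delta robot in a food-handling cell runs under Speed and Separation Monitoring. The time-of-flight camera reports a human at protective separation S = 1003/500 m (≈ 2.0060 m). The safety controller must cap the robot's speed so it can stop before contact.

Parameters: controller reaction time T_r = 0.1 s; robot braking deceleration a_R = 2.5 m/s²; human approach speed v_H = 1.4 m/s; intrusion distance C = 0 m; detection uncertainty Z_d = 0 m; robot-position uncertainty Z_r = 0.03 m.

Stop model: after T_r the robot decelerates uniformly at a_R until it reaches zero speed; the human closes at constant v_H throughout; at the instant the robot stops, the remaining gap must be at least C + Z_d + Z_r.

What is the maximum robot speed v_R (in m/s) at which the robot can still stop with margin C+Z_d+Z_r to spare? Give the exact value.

quadratic (1/5)·v² + (33/50)·v + (-459/250) = 0
  disc = (33/50)² − 4·(1/5)·(-459/250) = 4761/2500 ; √disc = 69/50
  v_R = (−(33/50) + 69/50) / (2·(1/5)) = 9/5 m/s
check:
braking lasts T_s = (9/5)/(5/2) = 0.7200 s
reaction-phase robot travel = 1.8000·0.1000 = 0.1800 m
robot under decel: 1.8000²/(2·2.5000) = 0.6480 m
person approaches 1.4000·(0.1000+0.7200) = 1.1480 m
margins: 0.0000+0.0000+0.0300 = 0.0300 m
sum ≈ 0.1800+0.6480+1.1480+0.0300 ≈ 2.0060 m = S ✓

v_R_max = 9/5 m/s = 1.8000 m/s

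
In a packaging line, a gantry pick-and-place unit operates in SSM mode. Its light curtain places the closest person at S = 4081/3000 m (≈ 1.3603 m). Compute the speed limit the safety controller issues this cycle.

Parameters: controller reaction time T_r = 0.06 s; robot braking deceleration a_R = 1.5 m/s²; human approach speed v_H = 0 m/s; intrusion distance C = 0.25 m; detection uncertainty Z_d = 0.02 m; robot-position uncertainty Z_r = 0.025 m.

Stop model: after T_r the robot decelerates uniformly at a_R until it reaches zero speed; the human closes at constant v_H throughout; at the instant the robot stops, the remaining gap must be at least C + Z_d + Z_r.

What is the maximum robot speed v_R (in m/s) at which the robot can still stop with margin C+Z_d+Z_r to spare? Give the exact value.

at the boundary: (1/3)·v² + (3/50)·v + (-799/750) = 0
  disc = (3/50)² − 4·(1/3)·(-799/750) = 32041/22500 ; √disc = 179/150
  v_R = (−(3/50) + 179/150) / (2·(1/3)) = 17/10 m/s
check:
stop time T_s = (17/10)/(3/2) = 1.1333 s
reaction-phase robot travel = 1.7000·0.0600 = 0.1020 m
braking distance = 1.7000²/(2·1.5000) = 0.9633 m
person approaches 0.0000·(0.0600+1.1333) = 0.0000 m
residual clearance needed = 0.2500+0.0200+0.0250 = 0.2950 m
sum ≈ 0.1020+0.9633+0.0000+0.2950 ≈ 1.3603 m = S ✓

v_R_max = 17/10 m/s = 1.7000 m/s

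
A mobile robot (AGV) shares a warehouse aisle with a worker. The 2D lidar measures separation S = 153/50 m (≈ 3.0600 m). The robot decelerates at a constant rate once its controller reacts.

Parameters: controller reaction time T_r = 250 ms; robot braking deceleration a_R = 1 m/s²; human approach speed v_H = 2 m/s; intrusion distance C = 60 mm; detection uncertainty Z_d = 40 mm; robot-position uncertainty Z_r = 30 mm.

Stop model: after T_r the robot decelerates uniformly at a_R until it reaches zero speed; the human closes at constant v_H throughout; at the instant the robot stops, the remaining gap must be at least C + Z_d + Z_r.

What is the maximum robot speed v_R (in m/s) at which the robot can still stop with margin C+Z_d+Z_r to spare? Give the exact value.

at the boundary: (1/2)·v² + (9/4)·v + (-243/100) = 0
  disc = (9/4)² − 4·(1/2)·(-243/100) = 3969/400 ; √disc = 63/20
  v_R = (−(9/4) + 63/20) / (2·(1/2)) = 9/10 m/s
check:
stop time T_s = (9/10)/1 = 0.9000 s
reaction-phase robot travel = 0.9000·0.2500 = 0.2250 m
braking distance = 0.9000²/(2·1.0000) = 0.4050 m
person approaches 2.0000·(0.2500+0.9000) = 2.3000 m
residual clearance needed = 0.0600+0.0400+0.0300 = 0.1300 m
sum ≈ 0.2250+0.4050+2.3000+0.1300 ≈ 3.0600 m = S ✓

v_R_max = 9/10 m/s = 0.9000 m/s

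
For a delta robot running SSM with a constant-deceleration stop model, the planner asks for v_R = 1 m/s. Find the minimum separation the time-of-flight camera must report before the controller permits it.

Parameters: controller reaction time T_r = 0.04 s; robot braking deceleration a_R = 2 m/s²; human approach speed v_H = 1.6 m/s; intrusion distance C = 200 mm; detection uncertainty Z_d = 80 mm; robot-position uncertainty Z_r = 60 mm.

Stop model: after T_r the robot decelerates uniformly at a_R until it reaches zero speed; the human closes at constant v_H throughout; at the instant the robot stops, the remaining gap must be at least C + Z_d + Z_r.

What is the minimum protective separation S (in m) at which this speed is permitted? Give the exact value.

braking lasts T_s = 1/2 = 0.5000 s
reaction-phase robot travel = 1.0000·0.0400 = 0.0400 m
braking distance = 1.0000²/(2·2.0000) = 0.2500 m
human over T_r+T_s: 1.6000·(0.0400+0.5000) = 0.8640 m
margins: 0.2000+0.0800+0.0600 = 0.3400 m
S_min ≈ 0.0400+0.2500+0.8640+0.3400  ⇒  S_min = 747/500 m

S_min = 747/500 m = 1.4940 m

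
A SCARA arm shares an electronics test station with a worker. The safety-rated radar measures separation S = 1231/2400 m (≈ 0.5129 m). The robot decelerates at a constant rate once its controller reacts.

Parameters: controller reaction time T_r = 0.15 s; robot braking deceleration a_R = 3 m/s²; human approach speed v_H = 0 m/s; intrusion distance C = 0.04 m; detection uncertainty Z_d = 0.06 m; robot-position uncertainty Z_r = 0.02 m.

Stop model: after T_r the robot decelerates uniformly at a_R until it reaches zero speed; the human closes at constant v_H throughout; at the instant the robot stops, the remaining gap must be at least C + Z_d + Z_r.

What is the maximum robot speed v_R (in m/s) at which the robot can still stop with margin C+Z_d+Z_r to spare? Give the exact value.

collect terms ⇒ (1/6)·v_R² + (3/20)·v_R + (-943/2400) = 0
  disc = (3/20)² − 4·(1/6)·(-943/2400) = 64/225 ; √disc = 8/15
  v_R = (−(3/20) + 8/15) / (2·(1/6)) = 23/20 m/s
check:
T_s = v_R/a_R = (23/20)/3 = 0.3833 s
reaction-phase robot travel = 1.1500·0.1500 = 0.1725 m
braking distance = 1.1500²/(2·3.0000) = 0.2204 m
person approaches 0.0000·(0.1500+0.3833) = 0.0000 m
residual clearance needed = 0.0400+0.0600+0.0200 = 0.1200 m
sum ≈ 0.1725+0.2204+0.0000+0.1200 ≈ 0.5129 m = S ✓

v_R_max = 23/20 m/s = 1.1500 m/s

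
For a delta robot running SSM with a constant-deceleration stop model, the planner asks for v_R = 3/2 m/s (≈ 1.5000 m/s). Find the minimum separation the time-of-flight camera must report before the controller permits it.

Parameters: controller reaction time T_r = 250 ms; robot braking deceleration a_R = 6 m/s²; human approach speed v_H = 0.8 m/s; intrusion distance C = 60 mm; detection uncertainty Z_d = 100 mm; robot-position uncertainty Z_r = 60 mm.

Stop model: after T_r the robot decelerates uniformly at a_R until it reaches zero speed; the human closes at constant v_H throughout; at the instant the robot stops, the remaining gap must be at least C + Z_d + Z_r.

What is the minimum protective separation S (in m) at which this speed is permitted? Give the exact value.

S_min = 473/400 m = 1.1825 m

stop time T_s = (3/2)/6 = 0.2500 s
robot covers v_R·T_r = 1.5000·0.2500 = 0.3750 m before braking
robot under decel: 1.5000²/(2·6.0000) = 0.1875 m
person approaches 0.8000·(0.2500+0.2500) = 0.4000 m
margins: 0.0600+0.1000+0.0600 = 0.2200 m
S_min ≈ 0.3750+0.1875+0.4000+0.2200  ⇒  S_min = 473/400 m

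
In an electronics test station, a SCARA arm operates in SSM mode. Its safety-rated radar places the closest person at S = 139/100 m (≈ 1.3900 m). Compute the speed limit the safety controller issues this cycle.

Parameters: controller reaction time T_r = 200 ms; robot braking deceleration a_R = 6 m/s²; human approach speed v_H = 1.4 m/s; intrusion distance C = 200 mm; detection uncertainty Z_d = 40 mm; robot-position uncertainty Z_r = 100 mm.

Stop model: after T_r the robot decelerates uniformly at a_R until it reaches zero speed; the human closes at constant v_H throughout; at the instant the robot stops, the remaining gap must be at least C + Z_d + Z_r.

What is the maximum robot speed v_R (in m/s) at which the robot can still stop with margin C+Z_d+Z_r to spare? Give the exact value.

v_R_max = 7/5 m/s = 1.4000 m/s

collect terms ⇒ (1/12)·v_R² + (13/30)·v_R + (-77/100) = 0
  disc = (13/30)² − 4·(1/12)·(-77/100) = 4/9 ; √disc = 2/3
  v_R = (−(13/30) + 2/3) / (2·(1/12)) = 7/5 m/s
check:
stop time T_s = (7/5)/6 = 0.2333 s
robot covers v_R·T_r = 1.4000·0.2000 = 0.2800 m before braking
robot covers 1.4000·0.2333 − ½·6.0000·0.2333² = 0.1633 m while stopping
person approaches 1.4000·(0.2000+0.2333) = 0.6067 m
C+Z_d+Z_r = 0.2000+0.0400+0.1000 = 0.3400 m
sum ≈ 0.2800+0.1633+0.6067+0.3400 ≈ 1.3900 m = S ✓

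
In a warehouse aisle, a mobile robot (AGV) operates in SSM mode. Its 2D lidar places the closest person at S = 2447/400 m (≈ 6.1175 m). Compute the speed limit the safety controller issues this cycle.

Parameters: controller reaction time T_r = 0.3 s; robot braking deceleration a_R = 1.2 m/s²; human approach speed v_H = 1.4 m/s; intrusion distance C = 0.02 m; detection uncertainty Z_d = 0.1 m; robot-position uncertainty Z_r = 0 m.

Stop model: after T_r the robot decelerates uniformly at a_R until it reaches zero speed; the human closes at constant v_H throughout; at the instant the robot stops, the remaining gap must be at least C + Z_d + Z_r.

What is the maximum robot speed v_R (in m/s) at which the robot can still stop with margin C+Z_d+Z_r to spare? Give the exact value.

v_R_max = 23/10 m/s = 2.3000 m/s

at the boundary: (5/12)·v² + (22/15)·v + (-2231/400) = 0
  disc = (22/15)² − 4·(5/12)·(-2231/400) = 41209/3600 ; √disc = 203/60
  v_R = (−(22/15) + 203/60) / (2·(5/12)) = 23/10 m/s
check:
braking lasts T_s = (23/10)/(6/5) = 1.9167 s
robot covers v_R·T_r = 2.3000·0.3000 = 0.6900 m before braking
robot covers 2.3000·1.9167 − ½·1.2000·1.9167² = 2.2042 m while stopping
human closes 1.4000·2.2167 = 3.1033 m
residual clearance needed = 0.0200+0.1000+0.0000 = 0.1200 m
sum ≈ 0.6900+2.2042+3.1033+0.1200 ≈ 6.1175 m = S ✓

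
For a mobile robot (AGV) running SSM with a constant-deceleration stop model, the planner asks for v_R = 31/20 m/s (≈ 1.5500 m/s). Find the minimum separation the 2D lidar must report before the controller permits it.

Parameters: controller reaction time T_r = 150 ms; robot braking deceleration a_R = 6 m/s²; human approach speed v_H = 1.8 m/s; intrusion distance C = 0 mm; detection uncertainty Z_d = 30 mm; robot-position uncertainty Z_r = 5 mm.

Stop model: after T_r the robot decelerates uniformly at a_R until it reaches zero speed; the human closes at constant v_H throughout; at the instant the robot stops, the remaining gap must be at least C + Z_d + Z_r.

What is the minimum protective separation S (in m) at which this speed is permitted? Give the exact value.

braking lasts T_s = (31/20)/6 = 0.2583 s
robot covers v_R·T_r = 1.5500·0.1500 = 0.2325 m before braking
robot covers 1.5500·0.2583 − ½·6.0000·0.2583² = 0.2002 m while stopping
human closes 1.8000·0.4083 = 0.7350 m
C+Z_d+Z_r = 0.0000+0.0300+0.0050 = 0.0350 m
S_min ≈ 0.2325+0.2002+0.7350+0.0350  ⇒  S_min = 5773/4800 m

S_min = 5773/4800 m = 1.2027 m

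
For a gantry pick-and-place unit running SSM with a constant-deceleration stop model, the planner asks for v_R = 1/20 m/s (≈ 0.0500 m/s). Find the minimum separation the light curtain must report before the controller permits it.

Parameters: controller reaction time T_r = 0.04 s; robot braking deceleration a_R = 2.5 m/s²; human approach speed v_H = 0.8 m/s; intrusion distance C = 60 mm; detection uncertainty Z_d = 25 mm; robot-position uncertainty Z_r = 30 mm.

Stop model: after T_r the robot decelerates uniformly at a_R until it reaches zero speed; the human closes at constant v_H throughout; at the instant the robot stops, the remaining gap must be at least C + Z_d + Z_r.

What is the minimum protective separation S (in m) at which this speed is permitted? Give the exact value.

T_s = v_R/a_R = (1/20)/(5/2) = 0.0200 s
robot covers v_R·T_r = 0.0500·0.0400 = 0.0020 m before braking
robot under decel: 0.0500²/(2·2.5000) = 0.0005 m
person approaches 0.8000·(0.0400+0.0200) = 0.0480 m
C+Z_d+Z_r = 0.0600+0.0250+0.0300 = 0.1150 m
S_min ≈ 0.0020+0.0005+0.0480+0.1150  ⇒  S_min = 331/2000 m

S_min = 331/2000 m = 0.1655 m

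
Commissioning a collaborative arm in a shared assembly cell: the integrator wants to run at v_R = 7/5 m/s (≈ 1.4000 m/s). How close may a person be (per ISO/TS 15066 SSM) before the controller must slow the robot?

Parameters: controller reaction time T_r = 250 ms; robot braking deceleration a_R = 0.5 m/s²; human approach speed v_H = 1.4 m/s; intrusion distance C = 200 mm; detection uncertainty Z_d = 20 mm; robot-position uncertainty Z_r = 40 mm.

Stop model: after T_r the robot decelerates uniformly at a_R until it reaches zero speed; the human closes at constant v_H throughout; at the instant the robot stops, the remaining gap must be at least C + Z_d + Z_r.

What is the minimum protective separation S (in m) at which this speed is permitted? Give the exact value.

stop time T_s = (7/5)/(1/2) = 2.8000 s
robot covers v_R·T_r = 1.4000·0.2500 = 0.3500 m before braking
robot covers 1.4000·2.8000 − ½·0.5000·2.8000² = 1.9600 m while stopping
person approaches 1.4000·(0.2500+2.8000) = 4.2700 m
C+Z_d+Z_r = 0.2000+0.0200+0.0400 = 0.2600 m
S_min ≈ 0.3500+1.9600+4.2700+0.2600  ⇒  S_min = 171/25 m

S_min = 171/25 m = 6.8400 m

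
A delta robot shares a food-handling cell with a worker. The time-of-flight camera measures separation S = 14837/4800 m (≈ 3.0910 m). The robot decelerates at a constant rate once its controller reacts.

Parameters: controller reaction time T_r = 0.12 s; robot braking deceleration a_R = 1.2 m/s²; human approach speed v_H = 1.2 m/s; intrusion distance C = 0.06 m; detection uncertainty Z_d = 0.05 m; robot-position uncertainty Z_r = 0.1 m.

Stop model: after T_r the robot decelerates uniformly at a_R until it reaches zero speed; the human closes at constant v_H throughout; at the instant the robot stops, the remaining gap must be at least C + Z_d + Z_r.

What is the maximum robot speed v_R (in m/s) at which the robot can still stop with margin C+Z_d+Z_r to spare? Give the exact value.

collect terms ⇒ (5/12)·v_R² + (28/25)·v_R + (-65689/24000) = 0
  disc = (28/25)² − 4·(5/12)·(-65689/24000) = 2093809/360000 ; √disc = 1447/600
  v_R = (−(28/25) + 1447/600) / (2·(5/12)) = 31/20 m/s
check:
braking lasts T_s = (31/20)/(6/5) = 1.2917 s
reaction-phase robot travel = 1.5500·0.1200 = 0.1860 m
braking distance = 1.5500²/(2·1.2000) = 1.0010 m
human over T_r+T_s: 1.2000·(0.1200+1.2917) = 1.6940 m
residual clearance needed = 0.0600+0.0500+0.1000 = 0.2100 m
sum ≈ 0.1860+1.0010+1.6940+0.2100 ≈ 3.0910 m = S ✓

v_R_max = 31/20 m/s = 1.5500 m/s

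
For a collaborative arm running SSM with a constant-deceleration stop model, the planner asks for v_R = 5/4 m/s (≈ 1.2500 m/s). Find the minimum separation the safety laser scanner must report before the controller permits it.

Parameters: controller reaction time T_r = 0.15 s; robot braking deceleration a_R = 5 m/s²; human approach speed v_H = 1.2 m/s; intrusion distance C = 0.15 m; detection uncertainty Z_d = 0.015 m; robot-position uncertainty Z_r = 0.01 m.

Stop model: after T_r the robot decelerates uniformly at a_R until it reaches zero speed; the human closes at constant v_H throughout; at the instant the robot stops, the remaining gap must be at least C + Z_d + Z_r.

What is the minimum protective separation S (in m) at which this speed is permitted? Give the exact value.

T_s = v_R/a_R = (5/4)/5 = 0.2500 s
reaction-phase robot travel = 1.2500·0.1500 = 0.1875 m
braking distance = 1.2500²/(2·5.0000) = 0.1562 m
human closes 1.2000·0.4000 = 0.4800 m
C+Z_d+Z_r = 0.1500+0.0150+0.0100 = 0.1750 m
S_min ≈ 0.1875+0.1562+0.4800+0.1750  ⇒  S_min = 799/800 m

S_min = 799/800 m = 0.9988 m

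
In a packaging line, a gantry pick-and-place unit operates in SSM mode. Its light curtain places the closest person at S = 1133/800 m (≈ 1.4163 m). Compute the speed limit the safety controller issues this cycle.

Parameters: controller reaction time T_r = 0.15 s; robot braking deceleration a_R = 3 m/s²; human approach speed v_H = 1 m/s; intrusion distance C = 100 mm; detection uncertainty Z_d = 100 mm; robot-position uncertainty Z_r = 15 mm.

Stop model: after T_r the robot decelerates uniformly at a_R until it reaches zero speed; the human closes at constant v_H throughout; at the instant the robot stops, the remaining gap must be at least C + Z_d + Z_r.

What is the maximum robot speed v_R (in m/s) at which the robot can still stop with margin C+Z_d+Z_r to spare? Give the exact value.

v_R_max = 29/20 m/s = 1.4500 m/s

collect terms ⇒ (1/6)·v_R² + (29/60)·v_R + (-841/800) = 0
  disc = (29/60)² − 4·(1/6)·(-841/800) = 841/900 ; √disc = 29/30
  v_R = (−(29/60) + 29/30) / (2·(1/6)) = 29/20 m/s
check:
stop time T_s = (29/20)/3 = 0.4833 s
robot in T_r: 1.4500·0.1500 = 0.2175 m
robot covers 1.4500·0.4833 − ½·3.0000·0.4833² = 0.3504 m while stopping
human closes 1.0000·0.6333 = 0.6333 m
margins: 0.1000+0.1000+0.0150 = 0.2150 m
sum ≈ 0.2175+0.3504+0.6333+0.2150 ≈ 1.4163 m = S ✓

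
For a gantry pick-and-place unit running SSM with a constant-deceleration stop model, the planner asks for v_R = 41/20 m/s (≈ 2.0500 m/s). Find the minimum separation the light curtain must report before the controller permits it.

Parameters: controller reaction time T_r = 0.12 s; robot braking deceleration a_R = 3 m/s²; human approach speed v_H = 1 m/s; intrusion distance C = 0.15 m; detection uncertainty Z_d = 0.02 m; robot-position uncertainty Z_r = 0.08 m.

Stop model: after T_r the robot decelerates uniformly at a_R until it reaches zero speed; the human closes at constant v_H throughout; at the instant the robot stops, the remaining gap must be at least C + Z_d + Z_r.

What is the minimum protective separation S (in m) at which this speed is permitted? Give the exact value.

S_min = 7999/4000 m = 1.9997 m

braking lasts T_s = (41/20)/3 = 0.6833 s
robot in T_r: 2.0500·0.1200 = 0.2460 m
robot under decel: 2.0500²/(2·3.0000) = 0.7004 m
person approaches 1.0000·(0.1200+0.6833) = 0.8033 m
residual clearance needed = 0.1500+0.0200+0.0800 = 0.2500 m
S_min ≈ 0.2460+0.7004+0.8033+0.2500  ⇒  S_min = 7999/4000 m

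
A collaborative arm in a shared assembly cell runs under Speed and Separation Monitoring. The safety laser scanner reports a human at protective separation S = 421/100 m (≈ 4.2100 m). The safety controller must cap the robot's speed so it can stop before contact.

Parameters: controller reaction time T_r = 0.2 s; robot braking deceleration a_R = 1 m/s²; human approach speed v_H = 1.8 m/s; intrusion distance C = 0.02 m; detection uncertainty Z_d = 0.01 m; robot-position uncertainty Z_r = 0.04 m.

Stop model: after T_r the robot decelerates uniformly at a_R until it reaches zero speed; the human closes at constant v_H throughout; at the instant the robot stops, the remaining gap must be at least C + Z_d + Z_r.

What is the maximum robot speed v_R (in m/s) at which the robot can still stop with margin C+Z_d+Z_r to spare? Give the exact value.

v_R_max = 7/5 m/s = 1.4000 m/s

at the boundary: (1/2)·v² + (2)·v + (-189/50) = 0
  disc = (2)² − 4·(1/2)·(-189/50) = 289/25 ; √disc = 17/5
  v_R = (−(2) + 17/5) / (2·(1/2)) = 7/5 m/s
check:
T_s = v_R/a_R = (7/5)/1 = 1.4000 s
reaction-phase robot travel = 1.4000·0.2000 = 0.2800 m
robot under decel: 1.4000²/(2·1.0000) = 0.9800 m
human closes 1.8000·1.6000 = 2.8800 m
residual clearance needed = 0.0200+0.0100+0.0400 = 0.0700 m
sum ≈ 0.2800+0.9800+2.8800+0.0700 ≈ 4.2100 m = S ✓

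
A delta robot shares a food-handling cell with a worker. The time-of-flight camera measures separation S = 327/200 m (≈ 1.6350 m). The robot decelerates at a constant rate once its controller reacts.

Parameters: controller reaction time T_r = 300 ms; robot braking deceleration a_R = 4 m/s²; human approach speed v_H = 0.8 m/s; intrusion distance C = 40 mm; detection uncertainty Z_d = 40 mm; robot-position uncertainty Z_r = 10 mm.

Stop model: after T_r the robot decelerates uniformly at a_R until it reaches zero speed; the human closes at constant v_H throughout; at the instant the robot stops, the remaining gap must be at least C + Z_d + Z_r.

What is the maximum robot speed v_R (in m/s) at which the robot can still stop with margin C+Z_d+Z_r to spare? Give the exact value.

quadratic (1/8)·v² + (1/2)·v + (-261/200) = 0
  disc = (1/2)² − 4·(1/8)·(-261/200) = 361/400 ; √disc = 19/20
  v_R = (−(1/2) + 19/20) / (2·(1/8)) = 9/5 m/s
check:
stop time T_s = (9/5)/4 = 0.4500 s
robot in T_r: 1.8000·0.3000 = 0.5400 m
robot covers 1.8000·0.4500 − ½·4.0000·0.4500² = 0.4050 m while stopping
human closes 0.8000·0.7500 = 0.6000 m
C+Z_d+Z_r = 0.0400+0.0400+0.0100 = 0.0900 m
sum ≈ 0.5400+0.4050+0.6000+0.0900 ≈ 1.6350 m = S ✓

v_R_max = 9/5 m/s = 1.8000 m/s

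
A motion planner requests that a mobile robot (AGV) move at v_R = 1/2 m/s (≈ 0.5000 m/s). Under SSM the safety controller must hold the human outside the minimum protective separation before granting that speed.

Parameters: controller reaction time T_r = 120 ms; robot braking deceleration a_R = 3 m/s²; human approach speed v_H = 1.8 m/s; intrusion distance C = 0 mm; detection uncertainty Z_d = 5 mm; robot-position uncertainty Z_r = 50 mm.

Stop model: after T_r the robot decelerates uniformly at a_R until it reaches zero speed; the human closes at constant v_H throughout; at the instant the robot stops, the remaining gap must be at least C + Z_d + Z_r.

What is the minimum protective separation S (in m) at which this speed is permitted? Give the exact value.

braking lasts T_s = (1/2)/3 = 0.1667 s
robot in T_r: 0.5000·0.1200 = 0.0600 m
braking distance = 0.5000²/(2·3.0000) = 0.0417 m
human over T_r+T_s: 1.8000·(0.1200+0.1667) = 0.5160 m
C+Z_d+Z_r = 0.0000+0.0050+0.0500 = 0.0550 m
S_min ≈ 0.0600+0.0417+0.5160+0.0550  ⇒  S_min = 1009/1500 m

S_min = 1009/1500 m = 0.6727 m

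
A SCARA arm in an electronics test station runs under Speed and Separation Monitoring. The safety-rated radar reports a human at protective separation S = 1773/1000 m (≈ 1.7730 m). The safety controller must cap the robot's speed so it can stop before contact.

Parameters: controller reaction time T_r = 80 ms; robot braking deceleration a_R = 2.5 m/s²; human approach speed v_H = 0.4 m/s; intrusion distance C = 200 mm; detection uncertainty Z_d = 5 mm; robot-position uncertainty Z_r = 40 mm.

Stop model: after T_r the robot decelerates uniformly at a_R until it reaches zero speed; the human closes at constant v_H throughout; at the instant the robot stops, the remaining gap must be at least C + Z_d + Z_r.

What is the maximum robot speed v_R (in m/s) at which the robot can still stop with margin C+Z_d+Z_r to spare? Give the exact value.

v_R_max = 11/5 m/s = 2.2000 m/s

quadratic (1/5)·v² + (6/25)·v + (-187/125) = 0
  disc = (6/25)² − 4·(1/5)·(-187/125) = 784/625 ; √disc = 28/25
  v_R = (−(6/25) + 28/25) / (2·(1/5)) = 11/5 m/s
check:
stop time T_s = (11/5)/(5/2) = 0.8800 s
reaction-phase robot travel = 2.2000·0.0800 = 0.1760 m
braking distance = 2.2000²/(2·2.5000) = 0.9680 m
human closes 0.4000·0.9600 = 0.3840 m
C+Z_d+Z_r = 0.2000+0.0050+0.0400 = 0.2450 m
sum ≈ 0.1760+0.9680+0.3840+0.2450 ≈ 1.7730 m = S ✓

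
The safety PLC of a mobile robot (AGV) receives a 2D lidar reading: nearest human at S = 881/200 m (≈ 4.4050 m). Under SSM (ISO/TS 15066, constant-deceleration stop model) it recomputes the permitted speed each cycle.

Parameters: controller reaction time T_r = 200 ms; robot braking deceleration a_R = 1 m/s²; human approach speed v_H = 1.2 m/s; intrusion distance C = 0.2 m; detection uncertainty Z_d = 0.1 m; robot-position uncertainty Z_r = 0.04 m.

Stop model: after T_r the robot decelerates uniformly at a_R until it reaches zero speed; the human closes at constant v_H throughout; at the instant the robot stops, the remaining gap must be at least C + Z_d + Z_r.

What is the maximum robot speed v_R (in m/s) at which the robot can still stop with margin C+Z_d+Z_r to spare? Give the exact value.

v_R_max = 17/10 m/s = 1.7000 m/s

collect terms ⇒ (1/2)·v_R² + (7/5)·v_R + (-153/40) = 0
  disc = (7/5)² − 4·(1/2)·(-153/40) = 961/100 ; √disc = 31/10
  v_R = (−(7/5) + 31/10) / (2·(1/2)) = 17/10 m/s
check:
T_s = v_R/a_R = (17/10)/1 = 1.7000 s
reaction-phase robot travel = 1.7000·0.2000 = 0.3400 m
robot under decel: 1.7000²/(2·1.0000) = 1.4450 m
human closes 1.2000·1.9000 = 2.2800 m
C+Z_d+Z_r = 0.2000+0.1000+0.0400 = 0.3400 m
sum ≈ 0.3400+1.4450+2.2800+0.3400 ≈ 4.4050 m = S ✓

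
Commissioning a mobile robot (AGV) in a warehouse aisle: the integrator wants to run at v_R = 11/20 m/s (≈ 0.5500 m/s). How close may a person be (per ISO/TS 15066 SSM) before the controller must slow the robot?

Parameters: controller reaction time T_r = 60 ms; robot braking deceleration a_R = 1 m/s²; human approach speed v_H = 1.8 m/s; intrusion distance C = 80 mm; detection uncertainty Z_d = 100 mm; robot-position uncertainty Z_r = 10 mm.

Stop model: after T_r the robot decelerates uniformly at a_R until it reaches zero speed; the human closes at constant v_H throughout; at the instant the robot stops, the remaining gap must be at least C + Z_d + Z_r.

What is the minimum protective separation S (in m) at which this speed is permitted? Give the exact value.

stop time T_s = (11/20)/1 = 0.5500 s
reaction-phase robot travel = 0.5500·0.0600 = 0.0330 m
robot covers 0.5500·0.5500 − ½·1.0000·0.5500² = 0.1512 m while stopping
person approaches 1.8000·(0.0600+0.5500) = 1.0980 m
residual clearance needed = 0.0800+0.1000+0.0100 = 0.1900 m
S_min ≈ 0.0330+0.1512+1.0980+0.1900  ⇒  S_min = 5889/4000 m

S_min = 5889/4000 m = 1.4723 m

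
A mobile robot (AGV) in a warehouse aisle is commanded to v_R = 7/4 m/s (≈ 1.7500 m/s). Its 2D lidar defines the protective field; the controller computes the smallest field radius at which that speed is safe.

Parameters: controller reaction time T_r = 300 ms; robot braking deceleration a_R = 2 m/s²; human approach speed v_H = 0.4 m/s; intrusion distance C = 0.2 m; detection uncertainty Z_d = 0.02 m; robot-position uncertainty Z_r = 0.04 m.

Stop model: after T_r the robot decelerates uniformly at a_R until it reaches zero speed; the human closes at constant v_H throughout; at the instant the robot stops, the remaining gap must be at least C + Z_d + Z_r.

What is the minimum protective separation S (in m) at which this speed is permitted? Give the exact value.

T_s = v_R/a_R = (7/4)/2 = 0.8750 s
robot covers v_R·T_r = 1.7500·0.3000 = 0.5250 m before braking
robot under decel: 1.7500²/(2·2.0000) = 0.7656 m
human closes 0.4000·1.1750 = 0.4700 m
C+Z_d+Z_r = 0.2000+0.0200+0.0400 = 0.2600 m
S_min ≈ 0.5250+0.7656+0.4700+0.2600  ⇒  S_min = 3233/1600 m

S_min = 3233/1600 m = 2.0206 m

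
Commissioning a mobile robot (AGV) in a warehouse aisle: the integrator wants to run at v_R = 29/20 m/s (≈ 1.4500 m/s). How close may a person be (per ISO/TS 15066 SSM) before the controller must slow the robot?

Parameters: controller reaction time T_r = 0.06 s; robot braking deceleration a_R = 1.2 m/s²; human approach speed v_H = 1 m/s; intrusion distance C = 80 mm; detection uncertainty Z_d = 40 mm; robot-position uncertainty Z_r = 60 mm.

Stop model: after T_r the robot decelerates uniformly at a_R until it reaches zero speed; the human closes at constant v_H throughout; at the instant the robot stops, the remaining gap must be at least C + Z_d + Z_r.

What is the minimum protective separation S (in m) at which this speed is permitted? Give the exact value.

S_min = 19291/8000 m = 2.4114 m

T_s = v_R/a_R = (29/20)/(6/5) = 1.2083 s
robot covers v_R·T_r = 1.4500·0.0600 = 0.0870 m before braking
robot under decel: 1.4500²/(2·1.2000) = 0.8760 m
human closes 1.0000·1.2683 = 1.2683 m
residual clearance needed = 0.0800+0.0400+0.0600 = 0.1800 m
S_min ≈ 0.0870+0.8760+1.2683+0.1800  ⇒  S_min = 19291/8000 m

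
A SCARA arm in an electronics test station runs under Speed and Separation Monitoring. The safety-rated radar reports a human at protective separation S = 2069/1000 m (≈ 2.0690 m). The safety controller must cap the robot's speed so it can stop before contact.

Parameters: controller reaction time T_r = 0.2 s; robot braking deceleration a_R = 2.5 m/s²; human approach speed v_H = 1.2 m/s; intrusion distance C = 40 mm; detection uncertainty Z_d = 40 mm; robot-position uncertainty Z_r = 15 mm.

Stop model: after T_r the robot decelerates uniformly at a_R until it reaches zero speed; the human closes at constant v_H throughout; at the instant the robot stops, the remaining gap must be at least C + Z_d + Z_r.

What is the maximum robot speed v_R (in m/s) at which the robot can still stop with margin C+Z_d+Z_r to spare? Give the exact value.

at the boundary: (1/5)·v² + (17/25)·v + (-867/500) = 0
  disc = (17/25)² − 4·(1/5)·(-867/500) = 1156/625 ; √disc = 34/25
  v_R = (−(17/25) + 34/25) / (2·(1/5)) = 17/10 m/s
check:
T_s = v_R/a_R = (17/10)/(5/2) = 0.6800 s
robot covers v_R·T_r = 1.7000·0.2000 = 0.3400 m before braking
braking distance = 1.7000²/(2·2.5000) = 0.5780 m
human closes 1.2000·0.8800 = 1.0560 m
margins: 0.0400+0.0400+0.0150 = 0.0950 m
sum ≈ 0.3400+0.5780+1.0560+0.0950 ≈ 2.0690 m = S ✓

v_R_max = 17/10 m/s = 1.7000 m/s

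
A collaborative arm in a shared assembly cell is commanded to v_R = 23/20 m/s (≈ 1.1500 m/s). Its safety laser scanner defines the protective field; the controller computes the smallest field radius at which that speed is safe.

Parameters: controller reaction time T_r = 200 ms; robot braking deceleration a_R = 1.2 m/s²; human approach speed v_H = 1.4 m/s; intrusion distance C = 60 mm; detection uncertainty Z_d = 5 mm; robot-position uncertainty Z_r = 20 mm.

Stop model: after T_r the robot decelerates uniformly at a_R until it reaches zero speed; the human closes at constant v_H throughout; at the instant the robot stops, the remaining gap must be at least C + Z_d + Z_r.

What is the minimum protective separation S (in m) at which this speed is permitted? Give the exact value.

S_min = 11941/4800 m = 2.4877 m

T_s = v_R/a_R = (23/20)/(6/5) = 0.9583 s
robot in T_r: 1.1500·0.2000 = 0.2300 m
robot covers 1.1500·0.9583 − ½·1.2000·0.9583² = 0.5510 m while stopping
human over T_r+T_s: 1.4000·(0.2000+0.9583) = 1.6217 m
C+Z_d+Z_r = 0.0600+0.0050+0.0200 = 0.0850 m
S_min ≈ 0.2300+0.5510+1.6217+0.0850  ⇒  S_min = 11941/4800 m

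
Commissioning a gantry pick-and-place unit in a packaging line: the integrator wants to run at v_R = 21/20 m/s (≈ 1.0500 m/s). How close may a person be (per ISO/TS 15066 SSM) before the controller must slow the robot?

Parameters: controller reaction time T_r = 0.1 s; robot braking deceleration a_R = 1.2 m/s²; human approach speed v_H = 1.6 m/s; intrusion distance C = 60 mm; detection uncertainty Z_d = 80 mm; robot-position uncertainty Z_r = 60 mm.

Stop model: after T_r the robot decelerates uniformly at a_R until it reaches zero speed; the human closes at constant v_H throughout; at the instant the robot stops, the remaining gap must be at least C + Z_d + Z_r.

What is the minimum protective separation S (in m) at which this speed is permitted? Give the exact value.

T_s = v_R/a_R = (21/20)/(6/5) = 0.8750 s
reaction-phase robot travel = 1.0500·0.1000 = 0.1050 m
robot under decel: 1.0500²/(2·1.2000) = 0.4594 m
human over T_r+T_s: 1.6000·(0.1000+0.8750) = 1.5600 m
C+Z_d+Z_r = 0.0600+0.0800+0.0600 = 0.2000 m
S_min ≈ 0.1050+0.4594+1.5600+0.2000  ⇒  S_min = 3719/1600 m

S_min = 3719/1600 m = 2.3244 m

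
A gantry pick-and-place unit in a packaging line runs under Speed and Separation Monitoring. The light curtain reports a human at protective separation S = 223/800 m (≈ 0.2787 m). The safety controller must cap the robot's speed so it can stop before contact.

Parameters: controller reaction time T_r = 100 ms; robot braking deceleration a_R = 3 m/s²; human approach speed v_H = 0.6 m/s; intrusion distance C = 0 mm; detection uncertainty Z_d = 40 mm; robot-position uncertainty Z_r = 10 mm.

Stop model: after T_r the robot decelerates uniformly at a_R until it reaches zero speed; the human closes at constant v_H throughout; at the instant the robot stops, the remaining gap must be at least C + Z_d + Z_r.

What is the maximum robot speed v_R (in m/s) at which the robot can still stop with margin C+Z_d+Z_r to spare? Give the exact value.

collect terms ⇒ (1/6)·v_R² + (3/10)·v_R + (-27/160) = 0
  disc = (3/10)² − 4·(1/6)·(-27/160) = 81/400 ; √disc = 9/20
  v_R = (−(3/10) + 9/20) / (2·(1/6)) = 9/20 m/s
check:
stop time T_s = (9/20)/3 = 0.1500 s
reaction-phase robot travel = 0.4500·0.1000 = 0.0450 m
robot under decel: 0.4500²/(2·3.0000) = 0.0338 m
human closes 0.6000·0.2500 = 0.1500 m
C+Z_d+Z_r = 0.0000+0.0400+0.0100 = 0.0500 m
sum ≈ 0.0450+0.0338+0.1500+0.0500 ≈ 0.2787 m = S ✓

v_R_max = 9/20 m/s = 0.4500 m/s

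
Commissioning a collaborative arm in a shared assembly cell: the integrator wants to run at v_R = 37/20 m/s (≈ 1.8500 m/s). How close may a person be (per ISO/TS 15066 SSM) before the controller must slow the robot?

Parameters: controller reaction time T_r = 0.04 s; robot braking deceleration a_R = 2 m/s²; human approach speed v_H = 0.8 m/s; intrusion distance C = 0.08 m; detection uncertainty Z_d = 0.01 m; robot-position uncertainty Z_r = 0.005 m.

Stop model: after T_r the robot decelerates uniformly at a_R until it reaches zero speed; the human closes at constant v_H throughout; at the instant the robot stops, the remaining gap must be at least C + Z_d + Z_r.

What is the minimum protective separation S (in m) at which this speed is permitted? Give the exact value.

stop time T_s = (37/20)/2 = 0.9250 s
reaction-phase robot travel = 1.8500·0.0400 = 0.0740 m
robot under decel: 1.8500²/(2·2.0000) = 0.8556 m
person approaches 0.8000·(0.0400+0.9250) = 0.7720 m
margins: 0.0800+0.0100+0.0050 = 0.0950 m
S_min ≈ 0.0740+0.8556+0.7720+0.0950  ⇒  S_min = 14373/8000 m

S_min = 14373/8000 m = 1.7966 m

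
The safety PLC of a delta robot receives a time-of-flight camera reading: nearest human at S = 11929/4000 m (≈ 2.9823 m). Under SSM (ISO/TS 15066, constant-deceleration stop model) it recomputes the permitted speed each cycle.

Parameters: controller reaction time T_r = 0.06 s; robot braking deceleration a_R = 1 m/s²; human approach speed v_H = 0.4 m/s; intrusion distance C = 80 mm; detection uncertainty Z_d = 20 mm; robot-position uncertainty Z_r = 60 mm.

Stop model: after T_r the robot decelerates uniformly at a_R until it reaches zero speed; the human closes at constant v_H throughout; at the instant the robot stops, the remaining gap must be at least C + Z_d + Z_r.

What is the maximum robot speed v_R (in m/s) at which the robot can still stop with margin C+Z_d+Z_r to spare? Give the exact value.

v_R_max = 39/20 m/s = 1.9500 m/s

quadratic (1/2)·v² + (23/50)·v + (-11193/4000) = 0
  disc = (23/50)² − 4·(1/2)·(-11193/4000) = 58081/10000 ; √disc = 241/100
  v_R = (−(23/50) + 241/100) / (2·(1/2)) = 39/20 m/s
check:
T_s = v_R/a_R = (39/20)/1 = 1.9500 s
reaction-phase robot travel = 1.9500·0.0600 = 0.1170 m
robot under decel: 1.9500²/(2·1.0000) = 1.9013 m
human closes 0.4000·2.0100 = 0.8040 m
residual clearance needed = 0.0800+0.0200+0.0600 = 0.1600 m
sum ≈ 0.1170+1.9013+0.8040+0.1600 ≈ 2.9823 m = S ✓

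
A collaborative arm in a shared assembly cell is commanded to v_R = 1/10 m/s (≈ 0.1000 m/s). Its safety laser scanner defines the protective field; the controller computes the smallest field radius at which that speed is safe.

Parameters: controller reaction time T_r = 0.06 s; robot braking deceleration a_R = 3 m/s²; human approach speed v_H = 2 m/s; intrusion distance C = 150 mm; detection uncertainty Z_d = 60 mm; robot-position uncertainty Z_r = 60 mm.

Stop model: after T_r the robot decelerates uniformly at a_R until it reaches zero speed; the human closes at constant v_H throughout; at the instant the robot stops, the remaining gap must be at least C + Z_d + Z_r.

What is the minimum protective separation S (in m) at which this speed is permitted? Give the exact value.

S_min = 1393/3000 m = 0.4643 m

braking lasts T_s = (1/10)/3 = 0.0333 s
robot covers v_R·T_r = 0.1000·0.0600 = 0.0060 m before braking
robot under decel: 0.1000²/(2·3.0000) = 0.0017 m
human over T_r+T_s: 2.0000·(0.0600+0.0333) = 0.1867 m
residual clearance needed = 0.1500+0.0600+0.0600 = 0.2700 m
S_min ≈ 0.0060+0.0017+0.1867+0.2700  ⇒  S_min = 1393/3000 m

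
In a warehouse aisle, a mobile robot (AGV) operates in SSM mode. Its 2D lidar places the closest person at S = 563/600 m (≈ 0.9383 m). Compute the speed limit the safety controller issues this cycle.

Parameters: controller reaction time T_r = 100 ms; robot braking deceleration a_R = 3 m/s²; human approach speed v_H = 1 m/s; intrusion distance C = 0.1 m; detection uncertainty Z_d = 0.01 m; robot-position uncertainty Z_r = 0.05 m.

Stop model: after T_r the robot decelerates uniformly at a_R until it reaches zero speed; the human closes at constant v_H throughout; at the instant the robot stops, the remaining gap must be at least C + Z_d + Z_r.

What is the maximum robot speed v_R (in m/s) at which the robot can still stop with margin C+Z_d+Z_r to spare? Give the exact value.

v_R_max = 11/10 m/s = 1.1000 m/s

collect terms ⇒ (1/6)·v_R² + (13/30)·v_R + (-407/600) = 0
  disc = (13/30)² − 4·(1/6)·(-407/600) = 16/25 ; √disc = 4/5
  v_R = (−(13/30) + 4/5) / (2·(1/6)) = 11/10 m/s
check:
braking lasts T_s = (11/10)/3 = 0.3667 s
reaction-phase robot travel = 1.1000·0.1000 = 0.1100 m
robot covers 1.1000·0.3667 − ½·3.0000·0.3667² = 0.2017 m while stopping
human over T_r+T_s: 1.0000·(0.1000+0.3667) = 0.4667 m
C+Z_d+Z_r = 0.1000+0.0100+0.0500 = 0.1600 m
sum ≈ 0.1100+0.2017+0.4667+0.1600 ≈ 0.9383 m = S ✓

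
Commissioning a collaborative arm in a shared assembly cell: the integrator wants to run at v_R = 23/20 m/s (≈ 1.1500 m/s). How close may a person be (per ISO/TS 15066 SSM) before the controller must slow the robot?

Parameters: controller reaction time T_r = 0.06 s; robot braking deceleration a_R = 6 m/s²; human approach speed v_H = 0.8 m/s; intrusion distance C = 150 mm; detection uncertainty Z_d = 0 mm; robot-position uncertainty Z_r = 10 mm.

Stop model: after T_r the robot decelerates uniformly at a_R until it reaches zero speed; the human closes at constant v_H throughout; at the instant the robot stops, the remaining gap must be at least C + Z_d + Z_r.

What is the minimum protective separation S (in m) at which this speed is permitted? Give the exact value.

S_min = 12973/24000 m = 0.5405 m

T_s = v_R/a_R = (23/20)/6 = 0.1917 s
robot in T_r: 1.1500·0.0600 = 0.0690 m
robot covers 1.1500·0.1917 − ½·6.0000·0.1917² = 0.1102 m while stopping
person approaches 0.8000·(0.0600+0.1917) = 0.2013 m
C+Z_d+Z_r = 0.1500+0.0000+0.0100 = 0.1600 m
S_min ≈ 0.0690+0.1102+0.2013+0.1600  ⇒  S_min = 12973/24000 m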